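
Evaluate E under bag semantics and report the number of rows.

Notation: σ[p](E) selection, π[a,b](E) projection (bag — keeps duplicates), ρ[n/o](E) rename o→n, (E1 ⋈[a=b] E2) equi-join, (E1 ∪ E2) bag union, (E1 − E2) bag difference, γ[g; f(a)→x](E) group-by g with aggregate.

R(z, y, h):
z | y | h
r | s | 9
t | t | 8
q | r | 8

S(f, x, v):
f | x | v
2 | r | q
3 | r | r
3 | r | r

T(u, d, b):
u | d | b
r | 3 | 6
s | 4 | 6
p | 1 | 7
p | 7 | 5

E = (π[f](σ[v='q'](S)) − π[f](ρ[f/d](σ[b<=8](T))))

Per-node cardinality:
  S → 3
  σ[v='q'](S) → 1
  π[f](σ[v='q'](S)) → 1
  T → 4
  σ[b<=8](T) → 4
  ρ[f/d](σ[b<=8](T)) → 4
  π[f](ρ[f/d](σ[b<=8](T))) → 4
  (π[f](σ[v='q'](S)) − π[f](ρ[f/d](σ[b<=8](T)))) → 1

|E| = 1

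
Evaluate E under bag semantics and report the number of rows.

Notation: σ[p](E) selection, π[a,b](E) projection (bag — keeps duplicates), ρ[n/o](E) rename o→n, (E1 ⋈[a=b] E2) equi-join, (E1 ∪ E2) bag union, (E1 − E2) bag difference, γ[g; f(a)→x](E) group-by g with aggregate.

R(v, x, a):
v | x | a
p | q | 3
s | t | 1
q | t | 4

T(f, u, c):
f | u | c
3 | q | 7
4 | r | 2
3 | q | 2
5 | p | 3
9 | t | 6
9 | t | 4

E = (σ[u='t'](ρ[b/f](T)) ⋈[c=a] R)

Row counts bottom-up:
  T → 6
  ρ[b/f](T) → 6
  σ[u='t'](ρ[b/f](T)) → 2
  R → 3
  (σ[u='t'](ρ[b/f](T)) ⋈[c=a] R) → 1

|E| = 1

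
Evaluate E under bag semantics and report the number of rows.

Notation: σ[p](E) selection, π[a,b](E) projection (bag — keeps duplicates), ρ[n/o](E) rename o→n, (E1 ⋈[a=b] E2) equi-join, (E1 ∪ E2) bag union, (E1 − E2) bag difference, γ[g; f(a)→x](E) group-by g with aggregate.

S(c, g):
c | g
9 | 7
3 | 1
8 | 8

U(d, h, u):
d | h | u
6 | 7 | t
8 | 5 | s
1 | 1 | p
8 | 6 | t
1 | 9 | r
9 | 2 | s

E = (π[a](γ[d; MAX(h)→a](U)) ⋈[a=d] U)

Subexpression sizes:
  U → 6
  γ[d; MAX(h)→a](U) → 4
  π[a](γ[d; MAX(h)→a](U)) → 4
  U → 6
  (π[a](γ[d; MAX(h)→a](U)) ⋈[a=d] U) → 2

|E| = 2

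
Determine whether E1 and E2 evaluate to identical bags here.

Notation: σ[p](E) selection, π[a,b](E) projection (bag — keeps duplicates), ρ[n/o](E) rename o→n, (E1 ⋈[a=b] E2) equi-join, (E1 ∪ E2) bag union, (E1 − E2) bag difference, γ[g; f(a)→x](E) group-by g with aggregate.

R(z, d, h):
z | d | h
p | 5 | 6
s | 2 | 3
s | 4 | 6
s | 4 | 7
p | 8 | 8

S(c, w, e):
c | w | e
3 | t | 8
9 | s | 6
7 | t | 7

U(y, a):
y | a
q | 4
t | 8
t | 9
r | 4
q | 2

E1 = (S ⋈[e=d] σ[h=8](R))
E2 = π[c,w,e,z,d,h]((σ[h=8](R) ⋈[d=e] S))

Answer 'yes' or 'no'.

E1 row counts bottom-up:
  S → 3
  R → 5
  σ[h=8](R) → 1
  (S ⋈[e=d] σ[h=8](R)) → 1
E2 row counts bottom-up:
  R → 5
  σ[h=8](R) → 1
  S → 3
  (σ[h=8](R) ⋈[d=e] S) → 1
  π[c,w,e,z,d,h]((σ[h=8](R) ⋈[d=e] S)) → 1

E1 and E2 produce the same multiset:
c | w | e | z | d | h
3 | t | 8 | p | 8 | 8

yes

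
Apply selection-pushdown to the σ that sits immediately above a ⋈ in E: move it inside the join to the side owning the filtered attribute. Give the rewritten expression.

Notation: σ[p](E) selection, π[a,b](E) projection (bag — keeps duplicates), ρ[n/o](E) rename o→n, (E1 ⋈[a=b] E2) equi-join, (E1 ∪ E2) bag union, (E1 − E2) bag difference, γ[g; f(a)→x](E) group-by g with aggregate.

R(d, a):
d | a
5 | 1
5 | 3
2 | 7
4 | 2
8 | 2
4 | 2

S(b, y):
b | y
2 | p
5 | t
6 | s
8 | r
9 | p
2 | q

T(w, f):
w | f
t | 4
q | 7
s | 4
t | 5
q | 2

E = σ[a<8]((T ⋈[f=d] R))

σ filters on a, owned by the right side.
E' = (T ⋈[f=d] σ[a<8](R))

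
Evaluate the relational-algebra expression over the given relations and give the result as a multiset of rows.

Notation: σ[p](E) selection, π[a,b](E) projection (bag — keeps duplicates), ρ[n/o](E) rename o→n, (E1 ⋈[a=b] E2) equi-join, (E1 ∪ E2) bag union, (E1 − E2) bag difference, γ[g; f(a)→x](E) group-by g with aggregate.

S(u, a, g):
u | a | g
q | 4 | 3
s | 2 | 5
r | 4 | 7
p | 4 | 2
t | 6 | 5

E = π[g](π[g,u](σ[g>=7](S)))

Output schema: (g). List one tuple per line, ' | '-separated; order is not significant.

Subexpression sizes:
  S → 5
  σ[g>=7](S) → 1
  π[g,u](σ[g>=7](S)) → 1
  π[g](π[g,u](σ[g>=7](S))) → 1

== RESULT ==
g
7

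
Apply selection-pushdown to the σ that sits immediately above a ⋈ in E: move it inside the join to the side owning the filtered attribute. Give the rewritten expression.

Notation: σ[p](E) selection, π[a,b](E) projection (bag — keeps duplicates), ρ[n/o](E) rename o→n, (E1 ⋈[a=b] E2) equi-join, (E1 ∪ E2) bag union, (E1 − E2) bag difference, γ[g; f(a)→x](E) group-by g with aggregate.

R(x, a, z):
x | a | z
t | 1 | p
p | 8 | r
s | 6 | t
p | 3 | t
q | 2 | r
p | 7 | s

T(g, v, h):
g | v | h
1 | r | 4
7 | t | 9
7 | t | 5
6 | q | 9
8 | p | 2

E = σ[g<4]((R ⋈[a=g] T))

σ filters on g, owned by the right side.
E' = (R ⋈[a=g] σ[g<4](T))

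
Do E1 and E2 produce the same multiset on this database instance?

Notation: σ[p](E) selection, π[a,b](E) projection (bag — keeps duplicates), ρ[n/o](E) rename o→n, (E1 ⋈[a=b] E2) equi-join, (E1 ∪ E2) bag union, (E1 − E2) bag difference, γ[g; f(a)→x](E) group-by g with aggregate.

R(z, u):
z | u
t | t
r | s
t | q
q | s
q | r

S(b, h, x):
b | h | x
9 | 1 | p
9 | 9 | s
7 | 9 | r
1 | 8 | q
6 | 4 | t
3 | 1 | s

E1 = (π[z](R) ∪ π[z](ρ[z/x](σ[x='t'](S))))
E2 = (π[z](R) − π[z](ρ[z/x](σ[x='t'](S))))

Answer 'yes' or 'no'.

E1 subexpression sizes:
  R → 5
  π[z](R) → 5
  S → 6
  σ[x='t'](S) → 1
  ρ[z/x](σ[x='t'](S)) → 1
  π[z](ρ[z/x](σ[x='t'](S))) → 1
  (π[z](R) ∪ π[z](ρ[z/x](σ[x='t'](S)))) → 6
E2 subexpression sizes:
  R → 5
  π[z](R) → 5
  S → 6
  σ[x='t'](S) → 1
  ρ[z/x](σ[x='t'](S)) → 1
  π[z](ρ[z/x](σ[x='t'](S))) → 1
  (π[z](R) − π[z](ρ[z/x](σ[x='t'](S)))) → 4

E1 result:
z
q
q
r
t
t
t
E2 result:
z
q
q
r
t
Witness: ('t',) appears 3× in E1 but 1× in E2.

no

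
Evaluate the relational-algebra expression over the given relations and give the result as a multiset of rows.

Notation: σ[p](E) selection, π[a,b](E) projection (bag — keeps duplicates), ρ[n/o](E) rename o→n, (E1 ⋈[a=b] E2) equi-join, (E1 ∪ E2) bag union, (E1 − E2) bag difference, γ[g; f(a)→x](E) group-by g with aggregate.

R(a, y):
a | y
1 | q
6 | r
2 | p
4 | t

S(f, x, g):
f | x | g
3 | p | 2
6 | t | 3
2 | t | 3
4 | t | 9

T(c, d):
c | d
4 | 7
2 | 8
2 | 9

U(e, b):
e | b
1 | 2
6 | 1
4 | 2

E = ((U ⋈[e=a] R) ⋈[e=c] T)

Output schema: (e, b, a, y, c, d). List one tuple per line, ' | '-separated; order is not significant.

Stepwise |·|:
  U → 3
  R → 4
  (U ⋈[e=a] R) → 3
  T → 3
  ((U ⋈[e=a] R) ⋈[e=c] T) → 1

== RESULT ==
e | b | a | y | c | d
4 | 2 | 4 | t | 4 | 7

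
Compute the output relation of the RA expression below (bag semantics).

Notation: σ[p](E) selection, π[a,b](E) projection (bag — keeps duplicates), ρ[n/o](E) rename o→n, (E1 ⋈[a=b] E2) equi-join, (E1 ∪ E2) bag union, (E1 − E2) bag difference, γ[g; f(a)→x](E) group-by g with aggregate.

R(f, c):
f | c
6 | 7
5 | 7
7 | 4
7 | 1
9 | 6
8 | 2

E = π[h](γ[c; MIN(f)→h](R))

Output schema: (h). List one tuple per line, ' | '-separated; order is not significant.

Stepwise |·|:
  R → 6
  γ[c; MIN(f)→h](R) → 5
  π[h](γ[c; MIN(f)→h](R)) → 5

== RESULT ==
h
5
7
7
8
9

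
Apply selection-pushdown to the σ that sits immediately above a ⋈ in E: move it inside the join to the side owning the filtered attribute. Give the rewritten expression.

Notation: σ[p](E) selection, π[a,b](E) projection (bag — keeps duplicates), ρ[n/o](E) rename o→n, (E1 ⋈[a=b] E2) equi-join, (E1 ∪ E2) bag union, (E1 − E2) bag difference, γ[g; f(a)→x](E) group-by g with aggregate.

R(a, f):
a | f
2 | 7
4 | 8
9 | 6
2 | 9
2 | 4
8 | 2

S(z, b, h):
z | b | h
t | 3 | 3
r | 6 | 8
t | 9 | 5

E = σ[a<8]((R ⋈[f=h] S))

σ filters on a, owned by the left side.
E' = (σ[a<8](R) ⋈[f=h] S)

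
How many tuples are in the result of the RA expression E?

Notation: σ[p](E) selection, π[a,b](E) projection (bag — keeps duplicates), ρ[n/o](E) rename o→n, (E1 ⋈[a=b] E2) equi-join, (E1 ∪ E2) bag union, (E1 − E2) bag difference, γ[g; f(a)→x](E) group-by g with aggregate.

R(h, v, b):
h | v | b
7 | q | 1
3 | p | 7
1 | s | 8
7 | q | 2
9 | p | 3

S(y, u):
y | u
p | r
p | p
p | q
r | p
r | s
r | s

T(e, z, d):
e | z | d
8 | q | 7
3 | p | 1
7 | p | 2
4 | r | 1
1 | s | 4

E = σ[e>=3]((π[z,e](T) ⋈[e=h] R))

Subexpression sizes:
  T → 5
  π[z,e](T) → 5
  R → 5
  (π[z,e](T) ⋈[e=h] R) → 4
  σ[e>=3]((π[z,e](T) ⋈[e=h] R)) → 3

|E| = 3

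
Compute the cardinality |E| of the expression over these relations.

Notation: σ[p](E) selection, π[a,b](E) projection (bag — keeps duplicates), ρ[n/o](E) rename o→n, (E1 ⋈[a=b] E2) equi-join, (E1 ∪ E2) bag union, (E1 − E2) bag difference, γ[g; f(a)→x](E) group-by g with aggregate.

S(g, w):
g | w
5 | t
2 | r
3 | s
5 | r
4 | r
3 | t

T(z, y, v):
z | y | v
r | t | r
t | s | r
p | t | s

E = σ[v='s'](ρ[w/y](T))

Stepwise |·|:
  T → 3
  ρ[w/y](T) → 3
  σ[v='s'](ρ[w/y](T)) → 1

|E| = 1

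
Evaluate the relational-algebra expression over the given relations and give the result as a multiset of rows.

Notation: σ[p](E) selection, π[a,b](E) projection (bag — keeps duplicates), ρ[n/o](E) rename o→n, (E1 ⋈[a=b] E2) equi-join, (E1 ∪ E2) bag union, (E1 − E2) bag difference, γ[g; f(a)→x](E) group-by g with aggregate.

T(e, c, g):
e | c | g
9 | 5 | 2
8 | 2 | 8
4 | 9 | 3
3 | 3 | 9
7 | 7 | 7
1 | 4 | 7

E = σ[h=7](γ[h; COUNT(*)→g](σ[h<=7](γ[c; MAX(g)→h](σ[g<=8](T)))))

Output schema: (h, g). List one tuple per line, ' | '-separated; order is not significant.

Per-node cardinality:
  T → 6
  σ[g<=8](T) → 5
  γ[c; MAX(g)→h](σ[g<=8](T)) → 5
  σ[h<=7](γ[c; MAX(g)→h](σ[g<=8](T))) → 4
  γ[h; COUNT(*)→g](σ[h<=7](γ[c; MAX(g)→h](σ[g<=8](T)))) → 3
  σ[h=7](γ[h; COUNT(*)→g](σ[h<=7](γ[c; MAX(g)→h](σ[g<=8](T))))) → 1

== RESULT ==
h | g
7 | 2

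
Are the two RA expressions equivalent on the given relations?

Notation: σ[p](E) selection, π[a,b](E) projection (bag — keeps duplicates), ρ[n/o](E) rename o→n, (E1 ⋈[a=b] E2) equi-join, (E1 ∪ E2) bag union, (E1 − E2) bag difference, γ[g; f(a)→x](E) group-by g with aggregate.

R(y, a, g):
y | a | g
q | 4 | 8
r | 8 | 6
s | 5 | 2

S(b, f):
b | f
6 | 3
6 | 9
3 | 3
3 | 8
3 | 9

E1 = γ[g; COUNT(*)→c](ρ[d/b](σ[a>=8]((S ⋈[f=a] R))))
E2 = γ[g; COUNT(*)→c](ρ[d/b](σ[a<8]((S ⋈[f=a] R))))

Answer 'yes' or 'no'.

E1 row counts bottom-up:
  S → 5
  R → 3
  (S ⋈[f=a] R) → 1
  σ[a>=8]((S ⋈[f=a] R)) → 1
  ρ[d/b](σ[a>=8]((S ⋈[f=a] R))) → 1
  γ[g; COUNT(*)→c](ρ[d/b](σ[a>=8]((S ⋈[f=a] R)))) → 1
E2 row counts bottom-up:
  S → 5
  R → 3
  (S ⋈[f=a] R) → 1
  σ[a<8]((S ⋈[f=a] R)) → 0
  ρ[d/b](σ[a<8]((S ⋈[f=a] R))) → 0
  γ[g; COUNT(*)→c](ρ[d/b](σ[a<8]((S ⋈[f=a] R)))) → 0

E1 result:
g | c
6 | 1
E2 result:
g | c
(0 rows)
Witness: (6, 1) appears 1× in E1 but 0× in E2.

no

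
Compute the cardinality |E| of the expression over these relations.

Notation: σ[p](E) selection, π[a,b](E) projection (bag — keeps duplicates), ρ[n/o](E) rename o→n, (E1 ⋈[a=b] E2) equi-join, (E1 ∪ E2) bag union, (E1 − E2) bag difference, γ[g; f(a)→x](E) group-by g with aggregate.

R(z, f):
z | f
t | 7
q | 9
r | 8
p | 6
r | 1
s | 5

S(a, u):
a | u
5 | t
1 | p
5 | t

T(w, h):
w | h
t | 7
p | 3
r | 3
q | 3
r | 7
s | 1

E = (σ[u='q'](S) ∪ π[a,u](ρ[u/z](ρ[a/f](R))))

Subexpression sizes:
  S → 3
  σ[u='q'](S) → 0
  R → 6
  ρ[a/f](R) → 6
  ρ[u/z](ρ[a/f](R)) → 6
  π[a,u](ρ[u/z](ρ[a/f](R))) → 6
  (σ[u='q'](S) ∪ π[a,u](ρ[u/z](ρ[a/f](R)))) → 6

|E| = 6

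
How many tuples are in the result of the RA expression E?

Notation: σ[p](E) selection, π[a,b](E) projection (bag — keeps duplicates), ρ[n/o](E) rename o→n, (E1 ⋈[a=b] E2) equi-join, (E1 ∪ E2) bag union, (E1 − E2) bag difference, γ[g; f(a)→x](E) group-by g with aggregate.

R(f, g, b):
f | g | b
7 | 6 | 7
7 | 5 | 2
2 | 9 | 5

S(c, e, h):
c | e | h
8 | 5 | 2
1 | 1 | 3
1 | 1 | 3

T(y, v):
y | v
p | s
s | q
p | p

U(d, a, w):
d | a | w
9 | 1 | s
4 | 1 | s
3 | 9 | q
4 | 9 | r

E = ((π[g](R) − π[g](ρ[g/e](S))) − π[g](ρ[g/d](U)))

Subexpression sizes:
  R → 3
  π[g](R) → 3
  S → 3
  ρ[g/e](S) → 3
  π[g](ρ[g/e](S)) → 3
  (π[g](R) − π[g](ρ[g/e](S))) → 2
  U → 4
  ρ[g/d](U) → 4
  π[g](ρ[g/d](U)) → 4
  ((π[g](R) − π[g](ρ[g/e](S))) − π[g](ρ[g/d](U))) → 1

|E| = 1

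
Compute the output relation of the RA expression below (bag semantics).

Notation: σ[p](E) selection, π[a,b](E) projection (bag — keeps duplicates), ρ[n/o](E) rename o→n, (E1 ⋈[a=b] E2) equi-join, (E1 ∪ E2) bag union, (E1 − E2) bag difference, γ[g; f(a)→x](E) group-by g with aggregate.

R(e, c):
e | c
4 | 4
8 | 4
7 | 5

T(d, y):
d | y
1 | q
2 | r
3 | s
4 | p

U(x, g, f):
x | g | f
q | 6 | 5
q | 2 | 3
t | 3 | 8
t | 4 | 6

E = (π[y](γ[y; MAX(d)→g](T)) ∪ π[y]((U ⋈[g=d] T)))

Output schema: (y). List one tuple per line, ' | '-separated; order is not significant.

Per-node cardinality:
  T → 4
  γ[y; MAX(d)→g](T) → 4
  π[y](γ[y; MAX(d)→g](T)) → 4
  U → 4
  T → 4
  (U ⋈[g=d] T) → 3
  π[y]((U ⋈[g=d] T)) → 3
  (π[y](γ[y; MAX(d)→g](T)) ∪ π[y]((U ⋈[g=d] T))) → 7

== RESULT ==
y
p
p
q
r
r
s
s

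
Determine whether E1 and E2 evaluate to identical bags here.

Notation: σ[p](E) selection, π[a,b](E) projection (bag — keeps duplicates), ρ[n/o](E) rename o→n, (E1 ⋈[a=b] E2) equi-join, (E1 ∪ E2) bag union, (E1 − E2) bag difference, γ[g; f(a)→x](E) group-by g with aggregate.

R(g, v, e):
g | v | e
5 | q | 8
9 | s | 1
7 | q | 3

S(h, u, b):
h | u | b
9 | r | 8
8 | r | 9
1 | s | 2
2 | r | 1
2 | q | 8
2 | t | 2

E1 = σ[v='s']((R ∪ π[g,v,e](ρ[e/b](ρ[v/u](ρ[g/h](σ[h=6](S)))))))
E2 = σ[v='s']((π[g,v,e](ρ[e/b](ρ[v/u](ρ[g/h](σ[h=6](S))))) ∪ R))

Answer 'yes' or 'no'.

E1 subexpression sizes:
  R → 3
  S → 6
  σ[h=6](S) → 0
  ρ[g/h](σ[h=6](S)) → 0
  ρ[v/u](ρ[g/h](σ[h=6](S))) → 0
  ρ[e/b](ρ[v/u](ρ[g/h](σ[h=6](S)))) → 0
  π[g,v,e](ρ[e/b](ρ[v/u](ρ[g/h](σ[h=6](S))))) → 0
  (R ∪ π[g,v,e](ρ[e/b](ρ[v/u](ρ[g/h](σ[h=6](S)))))) → 3
  σ[v='s']((R ∪ π[g,v,e](ρ[e/b](ρ[v/u](ρ[g/h](σ[h=6](S))))))) → 1
E2 subexpression sizes:
  S → 6
  σ[h=6](S) → 0
  ρ[g/h](σ[h=6](S)) → 0
  ρ[v/u](ρ[g/h](σ[h=6](S))) → 0
  ρ[e/b](ρ[v/u](ρ[g/h](σ[h=6](S)))) → 0
  π[g,v,e](ρ[e/b](ρ[v/u](ρ[g/h](σ[h=6](S))))) → 0
  R → 3
  (π[g,v,e](ρ[e/b](ρ[v/u](ρ[g/h](σ[h=6](S))))) ∪ R) → 3
  σ[v='s']((π[g,v,e](ρ[e/b](ρ[v/u](ρ[g/h](σ[h=6](S))))) ∪ R)) → 1

E1 and E2 produce the same multiset:
g | v | e
9 | s | 1

yes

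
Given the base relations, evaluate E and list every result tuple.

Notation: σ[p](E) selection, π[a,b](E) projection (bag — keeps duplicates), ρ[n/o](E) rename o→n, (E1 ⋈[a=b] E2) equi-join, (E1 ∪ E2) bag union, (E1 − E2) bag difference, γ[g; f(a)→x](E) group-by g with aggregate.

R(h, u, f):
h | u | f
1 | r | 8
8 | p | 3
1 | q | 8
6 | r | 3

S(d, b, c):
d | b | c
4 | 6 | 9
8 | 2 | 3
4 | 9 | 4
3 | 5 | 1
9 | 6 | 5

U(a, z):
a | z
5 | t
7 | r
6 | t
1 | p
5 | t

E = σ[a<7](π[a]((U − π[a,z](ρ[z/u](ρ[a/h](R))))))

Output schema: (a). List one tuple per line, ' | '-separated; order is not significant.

Per-node cardinality:
  U → 5
  R → 4
  ρ[a/h](R) → 4
  ρ[z/u](ρ[a/h](R)) → 4
  π[a,z](ρ[z/u](ρ[a/h](R))) → 4
  (U − π[a,z](ρ[z/u](ρ[a/h](R)))) → 5
  π[a]((U − π[a,z](ρ[z/u](ρ[a/h](R))))) → 5
  σ[a<7](π[a]((U − π[a,z](ρ[z/u](ρ[a/h](R)))))) → 4

== RESULT ==
a
1
5
5
6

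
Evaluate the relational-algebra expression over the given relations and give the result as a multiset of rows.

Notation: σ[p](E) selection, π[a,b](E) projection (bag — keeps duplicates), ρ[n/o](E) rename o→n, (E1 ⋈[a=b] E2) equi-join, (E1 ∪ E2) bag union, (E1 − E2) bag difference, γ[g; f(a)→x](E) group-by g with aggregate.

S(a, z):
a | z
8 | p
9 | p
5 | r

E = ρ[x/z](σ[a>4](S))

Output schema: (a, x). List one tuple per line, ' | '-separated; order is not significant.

Subexpression sizes:
  S → 3
  σ[a>4](S) → 3
  ρ[x/z](σ[a>4](S)) → 3

== RESULT ==
a | x
5 | r
8 | p
9 | p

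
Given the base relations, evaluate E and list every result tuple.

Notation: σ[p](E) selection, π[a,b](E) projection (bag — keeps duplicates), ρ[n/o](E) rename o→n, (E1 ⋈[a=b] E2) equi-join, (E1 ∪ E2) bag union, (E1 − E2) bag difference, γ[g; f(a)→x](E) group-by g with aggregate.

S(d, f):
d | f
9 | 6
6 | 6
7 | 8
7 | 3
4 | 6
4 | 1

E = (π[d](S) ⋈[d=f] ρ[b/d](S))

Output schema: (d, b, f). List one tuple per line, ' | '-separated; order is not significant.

Row counts bottom-up:
  S → 6
  π[d](S) → 6
  S → 6
  ρ[b/d](S) → 6
  (π[d](S) ⋈[d=f] ρ[b/d](S)) → 3

== RESULT ==
d | b | f
6 | 4 | 6
6 | 6 | 6
6 | 9 | 6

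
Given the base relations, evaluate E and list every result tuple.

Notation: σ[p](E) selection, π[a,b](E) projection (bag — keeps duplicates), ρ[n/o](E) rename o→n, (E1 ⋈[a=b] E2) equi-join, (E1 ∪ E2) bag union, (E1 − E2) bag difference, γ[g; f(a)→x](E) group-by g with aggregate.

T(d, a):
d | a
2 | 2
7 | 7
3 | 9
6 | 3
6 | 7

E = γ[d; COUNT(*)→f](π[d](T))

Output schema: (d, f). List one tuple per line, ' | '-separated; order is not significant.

Row counts bottom-up:
  T → 5
  π[d](T) → 5
  γ[d; COUNT(*)→f](π[d](T)) → 4

== RESULT ==
d | f
2 | 1
3 | 1
6 | 2
7 | 1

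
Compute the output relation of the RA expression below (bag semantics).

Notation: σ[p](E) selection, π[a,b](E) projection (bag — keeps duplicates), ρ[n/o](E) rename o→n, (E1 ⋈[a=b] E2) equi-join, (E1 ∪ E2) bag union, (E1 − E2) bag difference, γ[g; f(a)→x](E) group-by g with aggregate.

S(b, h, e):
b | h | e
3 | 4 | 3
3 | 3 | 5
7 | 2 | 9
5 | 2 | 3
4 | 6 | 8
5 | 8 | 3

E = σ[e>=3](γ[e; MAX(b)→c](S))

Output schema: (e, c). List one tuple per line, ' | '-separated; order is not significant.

Stepwise |·|:
  S → 6
  γ[e; MAX(b)→c](S) → 4
  σ[e>=3](γ[e; MAX(b)→c](S)) → 4

== RESULT ==
e | c
3 | 5
5 | 3
8 | 4
9 | 7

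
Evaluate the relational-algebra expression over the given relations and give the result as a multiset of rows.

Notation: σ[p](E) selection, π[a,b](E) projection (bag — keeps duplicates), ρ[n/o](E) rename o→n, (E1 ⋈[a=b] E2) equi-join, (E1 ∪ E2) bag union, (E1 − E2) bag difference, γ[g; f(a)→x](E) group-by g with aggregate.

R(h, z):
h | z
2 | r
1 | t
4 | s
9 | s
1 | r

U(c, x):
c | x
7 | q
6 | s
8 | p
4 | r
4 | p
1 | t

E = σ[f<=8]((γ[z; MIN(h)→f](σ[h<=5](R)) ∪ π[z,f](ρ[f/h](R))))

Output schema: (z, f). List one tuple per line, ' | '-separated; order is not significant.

Per-node cardinality:
  R → 5
  σ[h<=5](R) → 4
  γ[z; MIN(h)→f](σ[h<=5](R)) → 3
  R → 5
  ρ[f/h](R) → 5
  π[z,f](ρ[f/h](R)) → 5
  (γ[z; MIN(h)→f](σ[h<=5](R)) ∪ π[z,f](ρ[f/h](R))) → 8
  σ[f<=8]((γ[z; MIN(h)→f](σ[h<=5](R)) ∪ π[z,f](ρ[f/h](R)))) → 7

== RESULT ==
z | f
r | 1
r | 1
r | 2
s | 4
s | 4
t | 1
t | 1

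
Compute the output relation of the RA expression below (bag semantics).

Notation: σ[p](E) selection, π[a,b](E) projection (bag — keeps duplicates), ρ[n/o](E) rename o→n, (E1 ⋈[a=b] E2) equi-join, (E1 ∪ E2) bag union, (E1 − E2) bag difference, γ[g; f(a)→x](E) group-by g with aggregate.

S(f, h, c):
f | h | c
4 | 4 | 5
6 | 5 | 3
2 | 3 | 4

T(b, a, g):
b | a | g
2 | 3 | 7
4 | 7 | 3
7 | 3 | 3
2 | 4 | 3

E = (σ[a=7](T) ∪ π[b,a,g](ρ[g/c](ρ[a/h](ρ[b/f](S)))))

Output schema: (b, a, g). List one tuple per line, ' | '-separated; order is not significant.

Stepwise |·|:
  T → 4
  σ[a=7](T) → 1
  S → 3
  ρ[b/f](S) → 3
  ρ[a/h](ρ[b/f](S)) → 3
  ρ[g/c](ρ[a/h](ρ[b/f](S))) → 3
  π[b,a,g](ρ[g/c](ρ[a/h](ρ[b/f](S)))) → 3
  (σ[a=7](T) ∪ π[b,a,g](ρ[g/c](ρ[a/h](ρ[b/f](S))))) → 4

== RESULT ==
b | a | g
2 | 3 | 4
4 | 4 | 5
4 | 7 | 3
6 | 5 | 3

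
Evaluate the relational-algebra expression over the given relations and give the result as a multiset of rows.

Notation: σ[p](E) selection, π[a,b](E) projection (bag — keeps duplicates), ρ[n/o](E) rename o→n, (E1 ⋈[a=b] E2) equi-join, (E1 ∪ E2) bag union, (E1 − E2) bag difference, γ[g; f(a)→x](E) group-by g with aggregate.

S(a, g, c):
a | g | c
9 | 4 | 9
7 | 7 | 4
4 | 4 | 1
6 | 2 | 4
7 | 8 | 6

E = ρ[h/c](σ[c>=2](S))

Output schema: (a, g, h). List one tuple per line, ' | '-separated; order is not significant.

Subexpression sizes:
  S → 5
  σ[c>=2](S) → 4
  ρ[h/c](σ[c>=2](S)) → 4

== RESULT ==
a | g | h
6 | 2 | 4
7 | 7 | 4
7 | 8 | 6
9 | 4 | 9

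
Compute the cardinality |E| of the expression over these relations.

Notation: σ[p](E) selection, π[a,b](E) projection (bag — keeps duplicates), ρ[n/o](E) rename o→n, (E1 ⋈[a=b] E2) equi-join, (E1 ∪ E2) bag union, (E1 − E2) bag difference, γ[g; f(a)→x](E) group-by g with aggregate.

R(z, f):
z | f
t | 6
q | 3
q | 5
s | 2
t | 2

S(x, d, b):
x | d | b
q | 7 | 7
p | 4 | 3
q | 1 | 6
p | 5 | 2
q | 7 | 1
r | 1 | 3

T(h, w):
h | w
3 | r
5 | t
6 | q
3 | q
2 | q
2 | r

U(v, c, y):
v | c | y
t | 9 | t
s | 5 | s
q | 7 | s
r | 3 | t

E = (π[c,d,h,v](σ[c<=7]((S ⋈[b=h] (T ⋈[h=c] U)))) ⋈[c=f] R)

Per-node cardinality:
  S → 6
  T → 6
  U → 4
  (T ⋈[h=c] U) → 3
  (S ⋈[b=h] (T ⋈[h=c] U)) → 4
  σ[c<=7]((S ⋈[b=h] (T ⋈[h=c] U))) → 4
  π[c,d,h,v](σ[c<=7]((S ⋈[b=h] (T ⋈[h=c] U)))) → 4
  R → 5
  (π[c,d,h,v](σ[c<=7]((S ⋈[b=h] (T ⋈[h=c] U)))) ⋈[c=f] R) → 4

|E| = 4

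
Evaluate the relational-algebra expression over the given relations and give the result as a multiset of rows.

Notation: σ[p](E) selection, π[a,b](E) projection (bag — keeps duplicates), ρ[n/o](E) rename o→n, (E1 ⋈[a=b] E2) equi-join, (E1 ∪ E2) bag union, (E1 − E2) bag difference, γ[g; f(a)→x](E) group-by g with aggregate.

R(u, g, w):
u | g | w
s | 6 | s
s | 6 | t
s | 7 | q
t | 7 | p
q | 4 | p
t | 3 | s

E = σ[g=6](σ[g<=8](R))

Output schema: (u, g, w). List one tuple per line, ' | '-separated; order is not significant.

Row counts bottom-up:
  R → 6
  σ[g<=8](R) → 6
  σ[g=6](σ[g<=8](R)) → 2

== RESULT ==
u | g | w
s | 6 | s
s | 6 | t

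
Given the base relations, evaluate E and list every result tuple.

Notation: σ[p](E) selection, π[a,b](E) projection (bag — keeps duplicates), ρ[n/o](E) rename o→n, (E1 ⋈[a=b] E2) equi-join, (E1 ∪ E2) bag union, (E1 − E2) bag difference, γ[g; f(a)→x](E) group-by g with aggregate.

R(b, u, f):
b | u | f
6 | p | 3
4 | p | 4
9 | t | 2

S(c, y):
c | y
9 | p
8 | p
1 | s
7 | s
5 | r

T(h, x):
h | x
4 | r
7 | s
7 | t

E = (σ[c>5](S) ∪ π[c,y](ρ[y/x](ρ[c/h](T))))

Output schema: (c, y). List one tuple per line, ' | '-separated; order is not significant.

Stepwise |·|:
  S → 5
  σ[c>5](S) → 3
  T → 3
  ρ[c/h](T) → 3
  ρ[y/x](ρ[c/h](T)) → 3
  π[c,y](ρ[y/x](ρ[c/h](T))) → 3
  (σ[c>5](S) ∪ π[c,y](ρ[y/x](ρ[c/h](T)))) → 6

== RESULT ==
c | y
4 | r
7 | s
7 | s
7 | t
8 | p
9 | p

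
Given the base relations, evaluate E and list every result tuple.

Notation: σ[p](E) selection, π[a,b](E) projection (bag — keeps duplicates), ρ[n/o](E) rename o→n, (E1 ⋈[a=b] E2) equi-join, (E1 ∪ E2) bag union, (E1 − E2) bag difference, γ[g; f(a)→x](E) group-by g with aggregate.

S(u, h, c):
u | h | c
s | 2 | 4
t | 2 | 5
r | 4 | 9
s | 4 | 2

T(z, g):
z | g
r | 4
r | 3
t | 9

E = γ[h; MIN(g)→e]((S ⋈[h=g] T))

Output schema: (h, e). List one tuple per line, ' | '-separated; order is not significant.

Per-node cardinality:
  S → 4
  T → 3
  (S ⋈[h=g] T) → 2
  γ[h; MIN(g)→e]((S ⋈[h=g] T)) → 1

== RESULT ==
h | e
4 | 4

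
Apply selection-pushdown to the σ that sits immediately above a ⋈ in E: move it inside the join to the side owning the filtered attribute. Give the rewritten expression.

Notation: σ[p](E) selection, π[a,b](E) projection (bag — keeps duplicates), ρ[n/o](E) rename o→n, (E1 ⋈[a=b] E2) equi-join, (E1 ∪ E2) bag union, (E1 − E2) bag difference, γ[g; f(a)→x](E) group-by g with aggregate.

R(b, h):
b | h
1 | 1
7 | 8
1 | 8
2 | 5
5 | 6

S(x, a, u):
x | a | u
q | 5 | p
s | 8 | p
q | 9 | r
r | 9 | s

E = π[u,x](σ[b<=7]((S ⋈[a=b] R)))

σ filters on b, owned by the right side.
E' = π[u,x]((S ⋈[a=b] σ[b<=7](R)))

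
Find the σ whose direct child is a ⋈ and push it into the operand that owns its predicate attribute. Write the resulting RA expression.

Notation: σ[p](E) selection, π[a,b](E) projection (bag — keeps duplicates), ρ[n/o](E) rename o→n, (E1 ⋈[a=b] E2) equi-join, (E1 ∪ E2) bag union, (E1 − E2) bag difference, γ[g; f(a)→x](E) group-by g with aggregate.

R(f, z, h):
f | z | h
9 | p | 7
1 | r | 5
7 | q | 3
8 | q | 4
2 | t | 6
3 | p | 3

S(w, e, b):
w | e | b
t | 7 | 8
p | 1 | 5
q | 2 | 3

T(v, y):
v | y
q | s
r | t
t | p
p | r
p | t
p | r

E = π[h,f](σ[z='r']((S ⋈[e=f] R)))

σ filters on z, owned by the right side.
E' = π[h,f]((S ⋈[e=f] σ[z='r'](R)))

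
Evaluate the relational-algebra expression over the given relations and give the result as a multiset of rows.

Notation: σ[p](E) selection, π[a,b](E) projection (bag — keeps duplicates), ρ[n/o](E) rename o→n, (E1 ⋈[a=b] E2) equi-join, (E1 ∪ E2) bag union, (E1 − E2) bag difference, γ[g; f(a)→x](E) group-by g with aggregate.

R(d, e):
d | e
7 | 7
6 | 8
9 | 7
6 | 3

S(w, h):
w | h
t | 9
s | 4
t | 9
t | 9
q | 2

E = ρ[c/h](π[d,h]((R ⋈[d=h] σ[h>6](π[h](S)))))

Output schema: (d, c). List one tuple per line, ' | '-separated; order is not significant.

Per-node cardinality:
  R → 4
  S → 5
  π[h](S) → 5
  σ[h>6](π[h](S)) → 3
  (R ⋈[d=h] σ[h>6](π[h](S))) → 3
  π[d,h]((R ⋈[d=h] σ[h>6](π[h](S)))) → 3
  ρ[c/h](π[d,h]((R ⋈[d=h] σ[h>6](π[h](S))))) → 3

== RESULT ==
d | c
9 | 9
9 | 9
9 | 9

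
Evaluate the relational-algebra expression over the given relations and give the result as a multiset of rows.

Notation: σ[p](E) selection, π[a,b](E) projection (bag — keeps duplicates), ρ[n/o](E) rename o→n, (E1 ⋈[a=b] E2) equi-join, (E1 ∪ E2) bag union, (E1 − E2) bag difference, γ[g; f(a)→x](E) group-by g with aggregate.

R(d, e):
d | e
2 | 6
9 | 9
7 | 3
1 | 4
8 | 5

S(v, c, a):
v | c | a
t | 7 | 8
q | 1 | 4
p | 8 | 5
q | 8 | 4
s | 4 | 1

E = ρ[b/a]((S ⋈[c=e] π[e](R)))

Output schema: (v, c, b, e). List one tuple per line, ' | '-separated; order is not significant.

Row counts bottom-up:
  S → 5
  R → 5
  π[e](R) → 5
  (S ⋈[c=e] π[e](R)) → 1
  ρ[b/a]((S ⋈[c=e] π[e](R))) → 1

== RESULT ==
v | c | b | e
s | 4 | 1 | 4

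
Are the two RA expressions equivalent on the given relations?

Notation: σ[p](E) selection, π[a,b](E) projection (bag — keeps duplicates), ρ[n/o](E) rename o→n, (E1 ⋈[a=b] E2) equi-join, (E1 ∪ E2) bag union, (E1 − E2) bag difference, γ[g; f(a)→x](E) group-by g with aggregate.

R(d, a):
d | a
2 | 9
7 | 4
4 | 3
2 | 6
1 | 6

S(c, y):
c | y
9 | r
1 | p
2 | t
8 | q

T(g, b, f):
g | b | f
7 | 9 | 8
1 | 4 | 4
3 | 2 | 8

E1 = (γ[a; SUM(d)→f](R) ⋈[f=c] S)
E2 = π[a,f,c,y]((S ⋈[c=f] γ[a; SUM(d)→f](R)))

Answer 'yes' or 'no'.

E1 subexpression sizes:
  R → 5
  γ[a; SUM(d)→f](R) → 4
  S → 4
  (γ[a; SUM(d)→f](R) ⋈[f=c] S) → 1
E2 subexpression sizes:
  S → 4
  R → 5
  γ[a; SUM(d)→f](R) → 4
  (S ⋈[c=f] γ[a; SUM(d)→f](R)) → 1
  π[a,f,c,y]((S ⋈[c=f] γ[a; SUM(d)→f](R))) → 1

E1 and E2 produce the same multiset:
a | f | c | y
9 | 2 | 2 | t

yes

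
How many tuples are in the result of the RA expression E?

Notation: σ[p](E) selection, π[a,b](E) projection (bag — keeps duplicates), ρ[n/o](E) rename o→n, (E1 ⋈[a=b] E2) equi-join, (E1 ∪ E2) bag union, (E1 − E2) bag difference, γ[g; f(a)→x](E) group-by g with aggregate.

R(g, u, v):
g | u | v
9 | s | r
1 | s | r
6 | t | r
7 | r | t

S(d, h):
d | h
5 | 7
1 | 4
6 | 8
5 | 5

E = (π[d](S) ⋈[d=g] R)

Row counts bottom-up:
  S → 4
  π[d](S) → 4
  R → 4
  (π[d](S) ⋈[d=g] R) → 2

|E| = 2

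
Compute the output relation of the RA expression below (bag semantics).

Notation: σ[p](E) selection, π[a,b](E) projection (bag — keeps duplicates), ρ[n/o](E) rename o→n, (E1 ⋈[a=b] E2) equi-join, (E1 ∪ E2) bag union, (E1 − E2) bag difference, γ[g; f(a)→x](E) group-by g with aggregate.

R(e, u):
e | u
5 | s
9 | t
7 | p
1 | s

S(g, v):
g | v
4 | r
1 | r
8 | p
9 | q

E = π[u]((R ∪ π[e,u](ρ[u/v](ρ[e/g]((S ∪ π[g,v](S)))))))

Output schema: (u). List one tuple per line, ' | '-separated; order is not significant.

Per-node cardinality:
  R → 4
  S → 4
  S → 4
  π[g,v](S) → 4
  (S ∪ π[g,v](S)) → 8
  ρ[e/g]((S ∪ π[g,v](S))) → 8
  ρ[u/v](ρ[e/g]((S ∪ π[g,v](S)))) → 8
  π[e,u](ρ[u/v](ρ[e/g]((S ∪ π[g,v](S))))) → 8
  (R ∪ π[e,u](ρ[u/v](ρ[e/g]((S ∪ π[g,v](S)))))) → 12
  π[u]((R ∪ π[e,u](ρ[u/v](ρ[e/g]((S ∪ π[g,v](S))))))) → 12

== RESULT ==
u
p
p
p
q
q
r
r
r
r
s
s
t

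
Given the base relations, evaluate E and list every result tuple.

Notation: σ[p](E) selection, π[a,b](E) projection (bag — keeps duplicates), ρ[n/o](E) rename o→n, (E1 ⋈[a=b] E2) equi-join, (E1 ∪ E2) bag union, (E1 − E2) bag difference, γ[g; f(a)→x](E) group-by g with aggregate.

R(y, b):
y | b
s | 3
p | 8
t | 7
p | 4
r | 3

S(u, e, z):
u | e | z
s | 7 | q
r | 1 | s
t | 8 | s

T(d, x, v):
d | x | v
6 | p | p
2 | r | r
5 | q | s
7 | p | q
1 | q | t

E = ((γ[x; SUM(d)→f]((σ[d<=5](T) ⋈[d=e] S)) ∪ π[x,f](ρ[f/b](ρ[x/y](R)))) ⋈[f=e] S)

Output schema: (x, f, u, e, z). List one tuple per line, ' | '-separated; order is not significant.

Per-node cardinality:
  T → 5
  σ[d<=5](T) → 3
  S → 3
  (σ[d<=5](T) ⋈[d=e] S) → 1
  γ[x; SUM(d)→f]((σ[d<=5](T) ⋈[d=e] S)) → 1
  R → 5
  ρ[x/y](R) → 5
  ρ[f/b](ρ[x/y](R)) → 5
  π[x,f](ρ[f/b](ρ[x/y](R))) → 5
  (γ[x; SUM(d)→f]((σ[d<=5](T) ⋈[d=e] S)) ∪ π[x,f](ρ[f/b](ρ[x/y](R)))) → 6
  S → 3
  ((γ[x; SUM(d)→f]((σ[d<=5](T) ⋈[d=e] S)) ∪ π[x,f](ρ[f/b](ρ[x/y](R)))) ⋈[f=e] S) → 3

== RESULT ==
x | f | u | e | z
p | 8 | t | 8 | s
q | 1 | r | 1 | s
t | 7 | s | 7 | q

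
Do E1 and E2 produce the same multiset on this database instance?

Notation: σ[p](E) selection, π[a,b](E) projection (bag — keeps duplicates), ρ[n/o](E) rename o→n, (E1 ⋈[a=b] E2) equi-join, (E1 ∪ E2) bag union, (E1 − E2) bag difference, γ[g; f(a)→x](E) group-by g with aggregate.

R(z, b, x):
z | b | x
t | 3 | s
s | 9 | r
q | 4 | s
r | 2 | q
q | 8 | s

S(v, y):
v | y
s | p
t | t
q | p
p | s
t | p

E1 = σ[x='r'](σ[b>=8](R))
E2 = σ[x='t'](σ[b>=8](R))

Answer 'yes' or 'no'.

E1 stepwise |·|:
  R → 5
  σ[b>=8](R) → 2
  σ[x='r'](σ[b>=8](R)) → 1
E2 stepwise |·|:
  R → 5
  σ[b>=8](R) → 2
  σ[x='t'](σ[b>=8](R)) → 0

E1 result:
z | b | x
s | 9 | r
E2 result:
z | b | x
(0 rows)
Witness: ('s', 9, 'r') appears 1× in E1 but 0× in E2.

no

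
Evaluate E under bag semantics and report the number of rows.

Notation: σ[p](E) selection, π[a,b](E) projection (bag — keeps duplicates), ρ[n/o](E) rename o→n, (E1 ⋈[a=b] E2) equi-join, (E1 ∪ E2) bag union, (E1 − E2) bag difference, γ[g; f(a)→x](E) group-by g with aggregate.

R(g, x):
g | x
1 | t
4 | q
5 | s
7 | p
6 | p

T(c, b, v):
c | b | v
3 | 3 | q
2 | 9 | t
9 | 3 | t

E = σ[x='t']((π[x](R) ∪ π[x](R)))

Subexpression sizes:
  R → 5
  π[x](R) → 5
  R → 5
  π[x](R) → 5
  (π[x](R) ∪ π[x](R)) → 10
  σ[x='t']((π[x](R) ∪ π[x](R))) → 2

|E| = 2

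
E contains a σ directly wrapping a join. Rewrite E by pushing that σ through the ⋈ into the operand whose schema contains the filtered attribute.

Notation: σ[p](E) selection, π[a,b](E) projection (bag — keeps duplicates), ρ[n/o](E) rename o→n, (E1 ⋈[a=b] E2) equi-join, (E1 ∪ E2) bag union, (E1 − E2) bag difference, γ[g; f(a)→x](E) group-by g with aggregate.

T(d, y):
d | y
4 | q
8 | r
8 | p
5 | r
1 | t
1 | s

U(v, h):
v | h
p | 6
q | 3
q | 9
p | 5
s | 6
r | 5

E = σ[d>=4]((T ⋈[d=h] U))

σ filters on d, owned by the left side.
E' = (σ[d>=4](T) ⋈[d=h] U)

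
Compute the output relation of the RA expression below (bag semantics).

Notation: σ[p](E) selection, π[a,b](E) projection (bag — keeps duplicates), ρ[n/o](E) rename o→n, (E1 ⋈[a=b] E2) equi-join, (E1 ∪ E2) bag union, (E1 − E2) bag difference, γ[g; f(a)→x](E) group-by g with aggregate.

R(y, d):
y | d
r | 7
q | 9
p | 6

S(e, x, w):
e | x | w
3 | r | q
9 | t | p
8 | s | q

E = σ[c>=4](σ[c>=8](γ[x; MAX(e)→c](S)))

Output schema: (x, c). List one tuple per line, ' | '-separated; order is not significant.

Stepwise |·|:
  S → 3
  γ[x; MAX(e)→c](S) → 3
  σ[c>=8](γ[x; MAX(e)→c](S)) → 2
  σ[c>=4](σ[c>=8](γ[x; MAX(e)→c](S))) → 2

== RESULT ==
x | c
s | 8
t | 9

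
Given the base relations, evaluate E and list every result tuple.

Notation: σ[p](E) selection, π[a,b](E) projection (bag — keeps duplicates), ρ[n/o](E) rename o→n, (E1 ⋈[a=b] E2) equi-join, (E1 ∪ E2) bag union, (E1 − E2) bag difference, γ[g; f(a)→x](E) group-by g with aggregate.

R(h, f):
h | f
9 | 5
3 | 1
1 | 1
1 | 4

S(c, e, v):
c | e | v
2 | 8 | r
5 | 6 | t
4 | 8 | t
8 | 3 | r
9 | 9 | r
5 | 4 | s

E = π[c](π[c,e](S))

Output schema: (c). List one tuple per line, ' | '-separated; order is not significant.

Subexpression sizes:
  S → 6
  π[c,e](S) → 6
  π[c](π[c,e](S)) → 6

== RESULT ==
c
2
4
5
5
8
9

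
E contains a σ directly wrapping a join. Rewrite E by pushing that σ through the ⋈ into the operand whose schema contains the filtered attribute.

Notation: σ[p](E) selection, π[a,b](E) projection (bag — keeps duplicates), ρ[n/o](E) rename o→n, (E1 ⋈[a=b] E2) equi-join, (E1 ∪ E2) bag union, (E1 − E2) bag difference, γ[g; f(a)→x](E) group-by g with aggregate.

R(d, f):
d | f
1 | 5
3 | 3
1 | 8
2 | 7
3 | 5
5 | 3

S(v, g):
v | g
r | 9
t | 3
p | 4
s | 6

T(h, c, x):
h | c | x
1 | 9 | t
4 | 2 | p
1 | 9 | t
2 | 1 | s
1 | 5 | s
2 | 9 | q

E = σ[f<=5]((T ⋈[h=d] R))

σ filters on f, owned by the right side.
E' = (T ⋈[h=d] σ[f<=5](R))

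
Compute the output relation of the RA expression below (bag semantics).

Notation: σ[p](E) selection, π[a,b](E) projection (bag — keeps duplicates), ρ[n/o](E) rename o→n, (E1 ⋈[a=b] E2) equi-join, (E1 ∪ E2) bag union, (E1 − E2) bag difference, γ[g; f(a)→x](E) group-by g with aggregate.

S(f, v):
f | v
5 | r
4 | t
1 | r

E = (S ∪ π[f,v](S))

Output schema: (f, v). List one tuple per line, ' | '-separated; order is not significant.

Per-node cardinality:
  S → 3
  S → 3
  π[f,v](S) → 3
  (S ∪ π[f,v](S)) → 6

== RESULT ==
f | v
1 | r
1 | r
4 | t
4 | t
5 | r
5 | r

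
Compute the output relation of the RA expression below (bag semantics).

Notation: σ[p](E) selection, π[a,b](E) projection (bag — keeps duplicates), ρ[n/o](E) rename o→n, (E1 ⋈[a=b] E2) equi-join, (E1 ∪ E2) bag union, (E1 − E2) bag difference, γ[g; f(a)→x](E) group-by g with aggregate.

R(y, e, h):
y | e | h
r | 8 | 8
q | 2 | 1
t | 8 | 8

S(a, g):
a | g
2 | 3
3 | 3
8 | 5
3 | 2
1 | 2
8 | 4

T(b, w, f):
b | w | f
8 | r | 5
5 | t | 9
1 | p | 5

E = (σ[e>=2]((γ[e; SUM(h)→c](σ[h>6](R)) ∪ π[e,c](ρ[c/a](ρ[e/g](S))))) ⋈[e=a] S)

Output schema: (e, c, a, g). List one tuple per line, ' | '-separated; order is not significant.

Per-node cardinality:
  R → 3
  σ[h>6](R) → 2
  γ[e; SUM(h)→c](σ[h>6](R)) → 1
  S → 6
  ρ[e/g](S) → 6
  ρ[c/a](ρ[e/g](S)) → 6
  π[e,c](ρ[c/a](ρ[e/g](S))) → 6
  (γ[e; SUM(h)→c](σ[h>6](R)) ∪ π[e,c](ρ[c/a](ρ[e/g](S)))) → 7
  σ[e>=2]((γ[e; SUM(h)→c](σ[h>6](R)) ∪ π[e,c](ρ[c/a](ρ[e/g](S))))) → 7
  S → 6
  (σ[e>=2]((γ[e; SUM(h)→c](σ[h>6](R)) ∪ π[e,c](ρ[c/a](ρ[e/g](S))))) ⋈[e=a] S) → 8

== RESULT ==
e | c | a | g
2 | 1 | 2 | 3
2 | 3 | 2 | 3
3 | 2 | 3 | 2
3 | 2 | 3 | 3
3 | 3 | 3 | 2
3 | 3 | 3 | 3
8 | 16 | 8 | 4
8 | 16 | 8 | 5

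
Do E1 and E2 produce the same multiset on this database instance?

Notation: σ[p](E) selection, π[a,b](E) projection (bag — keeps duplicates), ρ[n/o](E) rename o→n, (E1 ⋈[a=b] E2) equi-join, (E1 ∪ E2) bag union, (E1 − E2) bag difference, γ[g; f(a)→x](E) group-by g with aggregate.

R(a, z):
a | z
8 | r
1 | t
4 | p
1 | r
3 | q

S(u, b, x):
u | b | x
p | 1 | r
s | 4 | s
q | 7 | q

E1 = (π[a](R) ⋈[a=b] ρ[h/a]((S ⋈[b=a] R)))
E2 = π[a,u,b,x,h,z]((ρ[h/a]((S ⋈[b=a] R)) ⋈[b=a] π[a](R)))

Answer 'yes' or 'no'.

E1 subexpression sizes:
  R → 5
  π[a](R) → 5
  S → 3
  R → 5
  (S ⋈[b=a] R) → 3
  ρ[h/a]((S ⋈[b=a] R)) → 3
  (π[a](R) ⋈[a=b] ρ[h/a]((S ⋈[b=a] R))) → 5
E2 subexpression sizes:
  S → 3
  R → 5
  (S ⋈[b=a] R) → 3
  ρ[h/a]((S ⋈[b=a] R)) → 3
  R → 5
  π[a](R) → 5
  (ρ[h/a]((S ⋈[b=a] R)) ⋈[b=a] π[a](R)) → 5
  π[a,u,b,x,h,z]((ρ[h/a]((S ⋈[b=a] R)) ⋈[b=a] π[a](R))) → 5

E1 and E2 produce the same multiset:
a | u | b | x | h | z
1 | p | 1 | r | 1 | r
1 | p | 1 | r | 1 | r
1 | p | 1 | r | 1 | t
1 | p | 1 | r | 1 | t
4 | s | 4 | s | 4 | p

yes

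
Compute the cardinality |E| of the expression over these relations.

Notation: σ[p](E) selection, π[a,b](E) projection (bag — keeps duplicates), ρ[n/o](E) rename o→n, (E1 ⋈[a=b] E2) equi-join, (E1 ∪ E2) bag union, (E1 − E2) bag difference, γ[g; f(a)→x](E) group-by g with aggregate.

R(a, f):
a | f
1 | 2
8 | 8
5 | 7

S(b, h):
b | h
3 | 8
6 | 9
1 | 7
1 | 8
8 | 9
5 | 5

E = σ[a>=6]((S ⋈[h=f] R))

Row counts bottom-up:
  S → 6
  R → 3
  (S ⋈[h=f] R) → 3
  σ[a>=6]((S ⋈[h=f] R)) → 2

|E| = 2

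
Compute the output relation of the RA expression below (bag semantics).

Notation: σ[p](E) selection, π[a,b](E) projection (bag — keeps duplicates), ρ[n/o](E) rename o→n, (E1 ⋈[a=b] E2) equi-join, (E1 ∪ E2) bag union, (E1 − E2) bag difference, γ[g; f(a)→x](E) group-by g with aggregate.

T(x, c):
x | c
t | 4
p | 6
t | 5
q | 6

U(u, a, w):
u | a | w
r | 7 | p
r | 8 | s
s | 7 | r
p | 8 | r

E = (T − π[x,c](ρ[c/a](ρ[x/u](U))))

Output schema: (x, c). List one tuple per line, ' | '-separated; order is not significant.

Stepwise |·|:
  T → 4
  U → 4
  ρ[x/u](U) → 4
  ρ[c/a](ρ[x/u](U)) → 4
  π[x,c](ρ[c/a](ρ[x/u](U))) → 4
  (T − π[x,c](ρ[c/a](ρ[x/u](U)))) → 4

== RESULT ==
x | c
p | 6
q | 6
t | 4
t | 5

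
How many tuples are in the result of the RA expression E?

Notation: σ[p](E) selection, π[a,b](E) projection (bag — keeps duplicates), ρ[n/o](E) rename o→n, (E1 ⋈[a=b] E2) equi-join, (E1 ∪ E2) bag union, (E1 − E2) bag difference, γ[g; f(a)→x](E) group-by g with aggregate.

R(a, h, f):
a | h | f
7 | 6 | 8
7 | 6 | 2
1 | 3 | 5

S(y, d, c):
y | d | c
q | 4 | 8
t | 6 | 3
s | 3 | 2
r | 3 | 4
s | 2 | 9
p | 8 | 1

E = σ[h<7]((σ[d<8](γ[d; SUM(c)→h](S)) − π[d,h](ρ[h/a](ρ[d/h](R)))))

Row counts bottom-up:
  S → 6
  γ[d; SUM(c)→h](S) → 5
  σ[d<8](γ[d; SUM(c)→h](S)) → 4
  R → 3
  ρ[d/h](R) → 3
  ρ[h/a](ρ[d/h](R)) → 3
  π[d,h](ρ[h/a](ρ[d/h](R))) → 3
  (σ[d<8](γ[d; SUM(c)→h](S)) − π[d,h](ρ[h/a](ρ[d/h](R)))) → 4
  σ[h<7]((σ[d<8](γ[d; SUM(c)→h](S)) − π[d,h](ρ[h/a](ρ[d/h](R))))) → 2

|E| = 2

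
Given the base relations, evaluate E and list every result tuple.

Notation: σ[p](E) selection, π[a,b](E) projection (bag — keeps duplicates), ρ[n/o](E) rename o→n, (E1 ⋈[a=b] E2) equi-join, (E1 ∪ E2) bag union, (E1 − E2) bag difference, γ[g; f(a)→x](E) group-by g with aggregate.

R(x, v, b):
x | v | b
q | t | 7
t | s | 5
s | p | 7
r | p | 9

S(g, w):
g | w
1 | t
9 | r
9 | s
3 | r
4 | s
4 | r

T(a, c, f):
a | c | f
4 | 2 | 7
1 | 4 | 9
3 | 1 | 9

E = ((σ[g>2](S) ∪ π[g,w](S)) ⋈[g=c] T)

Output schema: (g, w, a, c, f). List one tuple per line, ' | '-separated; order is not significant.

Row counts bottom-up:
  S → 6
  σ[g>2](S) → 5
  S → 6
  π[g,w](S) → 6
  (σ[g>2](S) ∪ π[g,w](S)) → 11
  T → 3
  ((σ[g>2](S) ∪ π[g,w](S)) ⋈[g=c] T) → 5

== RESULT ==
g | w | a | c | f
1 | t | 3 | 1 | 9
4 | r | 1 | 4 | 9
4 | r | 1 | 4 | 9
4 | s | 1 | 4 | 9
4 | s | 1 | 4 | 9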